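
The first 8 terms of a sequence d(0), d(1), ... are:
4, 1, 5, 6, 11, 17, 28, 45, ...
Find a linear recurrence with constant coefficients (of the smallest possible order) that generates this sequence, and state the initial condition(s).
Look for the lowest-order linear relation among consecutive terms.
Observation: d(n) - 1·d(n-1) - (1)·d(n-2) = 0 holds for the shown terms, and no order-1 relation d(n) = α·d(n-1) + β fits.
Check at n=3: 1·5 + (1)·1 = 6. ✓

d(n) = d(n-1) + d(n-2), d(0) = 4, d(1) = 1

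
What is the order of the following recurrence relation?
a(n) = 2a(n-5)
The order is the largest lag k for which a(n-k) appears. Here the deepest term is a(n-5), so the order is 5.

Order 5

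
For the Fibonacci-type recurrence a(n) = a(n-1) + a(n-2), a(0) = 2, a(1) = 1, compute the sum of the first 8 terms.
Computing the sequence terms: 2, 1, 3, 4, 7, 11, 18, 29
Adding these values together:

75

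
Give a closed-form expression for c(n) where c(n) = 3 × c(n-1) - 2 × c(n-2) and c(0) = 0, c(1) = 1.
Recurrence: c(n) = 3 × c(n-1) - 2 × c(n-2), initial: c(0) = 0, c(1) = 1.
Characteristic equation: r² - 3r + 2 = 0, which factors as (r - 2)(r - 1) = 0, so r = 2, 1. General solution c(n) = A·2ⁿ + B·1ⁿ. From c(0) = 0: A + B = 0. From c(1) = 1: 2A + 1B = 1. Solving gives A = 1, B = -1.

c(n) = 2ⁿ - 1ⁿ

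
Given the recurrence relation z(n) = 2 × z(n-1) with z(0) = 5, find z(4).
Computing step by step:
z(0) = 5
z(1) = 2 × 5 = 10
z(2) = 2 × 10 = 20
z(3) = 2 × 20 = 40
z(4) = 2 × 40 = 80

80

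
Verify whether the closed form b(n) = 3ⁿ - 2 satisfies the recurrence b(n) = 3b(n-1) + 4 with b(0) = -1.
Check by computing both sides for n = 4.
From the recurrence with b(0) = -1:
  b(0) = -1, b(1) = 1, b(2) = 7, b(3) = 25, b(4) = 79
  so the recurrence gives b(4) = 79.
From the proposed closed form b(n) = 3ⁿ - 2:
  b(4) = 79.
Both sides give 79 at n = 4, and the initial condition(s) match, so the closed form is consistent.

Yes, the closed form is correct.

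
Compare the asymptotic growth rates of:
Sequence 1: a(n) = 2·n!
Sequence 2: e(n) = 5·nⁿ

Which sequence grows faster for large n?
Comparing growth rates:
Growth-rate hierarchy: log n ≺ any polynomial ≺ any exponential cⁿ (c>1) ≺ n! ≺ nⁿ.
super-exponential nⁿ dominates factorial asymptotically.

e(n) grows faster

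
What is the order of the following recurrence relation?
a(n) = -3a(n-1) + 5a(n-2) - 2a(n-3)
The order is the largest lag k for which a(n-k) appears. Here the deepest term is a(n-3), so the order is 3.

Order 3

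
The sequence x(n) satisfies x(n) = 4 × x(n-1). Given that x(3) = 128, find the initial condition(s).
In general x(n) = 4ⁿ · x(0). At n = 3: x(0) = x(3) / 4^3 = 128 / 64 = 2.

x(0) = 2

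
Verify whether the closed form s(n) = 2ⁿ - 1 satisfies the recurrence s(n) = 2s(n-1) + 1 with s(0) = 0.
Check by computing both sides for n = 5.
From the recurrence with s(0) = 0:
  s(0) = 0, s(1) = 1, s(2) = 3, s(3) = 7, s(4) = 15, s(5) = 31
  so the recurrence gives s(5) = 31.
From the proposed closed form s(n) = 2ⁿ - 1:
  s(5) = 31.
Both sides give 31 at n = 5, and the initial condition(s) match, so the closed form is consistent.

Yes, the closed form is correct.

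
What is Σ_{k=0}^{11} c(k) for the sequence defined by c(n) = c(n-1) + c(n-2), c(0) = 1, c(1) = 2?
Computing the sequence terms: 1, 2, 3, 5, 8, 13, 21, 34, 55, 89, 144, 233
Adding these values together:

608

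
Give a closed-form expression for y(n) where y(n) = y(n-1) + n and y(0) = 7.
Recurrence: y(n) = y(n-1) + n, initial: y(0) = 7.
Telescoping: y(n) = y(0) + Σᵢ₌₁ⁿ i = 7 + n(n+1)/2.

y(n) = n(n+1)/2 + 7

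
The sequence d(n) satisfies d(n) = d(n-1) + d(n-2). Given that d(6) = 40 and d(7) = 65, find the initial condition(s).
Work backwards using d(k) = d(k+2) - d(k+1):
d(5) = d(7) - d(6) = 65 - 40 = 25
d(4) = d(6) - d(5) = 40 - 25 = 15
d(3) = d(5) - d(4) = 25 - 15 = 10
d(2) = d(4) - d(3) = 15 - 10 = 5
d(1) = d(3) - d(2) = 10 - 5 = 5
d(0) = d(2) - d(1) = 5 - 5 = 0

d(0) = 0, d(1) = 5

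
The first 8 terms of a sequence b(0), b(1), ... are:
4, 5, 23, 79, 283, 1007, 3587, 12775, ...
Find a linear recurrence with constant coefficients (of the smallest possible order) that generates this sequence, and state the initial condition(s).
Look for the lowest-order linear relation among consecutive terms.
Observation: b(n) - 3·b(n-1) - (2)·b(n-2) = 0 holds for the shown terms, and no order-1 relation b(n) = α·b(n-1) + β fits.
Check at n=3: 3·23 + (2)·5 = 79. ✓

b(n) = 3b(n-1) + 2b(n-2), b(0) = 4, b(1) = 5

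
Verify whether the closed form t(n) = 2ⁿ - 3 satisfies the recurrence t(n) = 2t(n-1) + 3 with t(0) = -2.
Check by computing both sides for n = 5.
From the recurrence with t(0) = -2:
  t(0) = -2, t(1) = -1, t(2) = 1, t(3) = 5, t(4) = 13, t(5) = 29
  so the recurrence gives t(5) = 29.
From the proposed closed form t(n) = 2ⁿ - 3:
  t(5) = 29.
Both sides give 29 at n = 5, and the initial condition(s) match, so the closed form is consistent.

Yes, the closed form is correct.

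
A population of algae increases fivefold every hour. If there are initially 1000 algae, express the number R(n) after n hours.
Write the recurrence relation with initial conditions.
Each hour multiplies the count by 5, so the count after n hours depends only on the count after n-1 hours: R(n) = 5 × R(n-1). The starting count gives R(0) = 1000.
Unrolling n times gives the closed form R(n) = 1000 × 5ⁿ.

R(n) = 5 × R(n-1), R(0) = 1000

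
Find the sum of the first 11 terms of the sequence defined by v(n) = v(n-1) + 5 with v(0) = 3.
Computing the sequence terms: 3, 8, 13, 18, 23, 28, 33, 38, 43, 48, 53
Adding these values together:

308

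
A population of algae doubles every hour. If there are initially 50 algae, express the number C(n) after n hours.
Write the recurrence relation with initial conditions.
Each hour multiplies the count by 2, so the count after n hours depends only on the count after n-1 hours: C(n) = 2 × C(n-1). The starting count gives C(0) = 50.
Unrolling n times gives the closed form C(n) = 50 × 2ⁿ.

C(n) = 2 × C(n-1), C(0) = 50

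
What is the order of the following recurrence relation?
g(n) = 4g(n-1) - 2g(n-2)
The order is the largest lag k for which g(n-k) appears. Here the deepest term is g(n-2), so the order is 2.

Order 2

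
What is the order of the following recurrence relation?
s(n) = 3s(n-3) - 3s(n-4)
The order is the largest lag k for which s(n-k) appears. Here the deepest term is s(n-4), so the order is 4.

Order 4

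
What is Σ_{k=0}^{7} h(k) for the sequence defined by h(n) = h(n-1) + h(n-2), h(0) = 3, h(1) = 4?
Computing the sequence terms: 3, 4, 7, 11, 18, 29, 47, 76
Adding these values together:

195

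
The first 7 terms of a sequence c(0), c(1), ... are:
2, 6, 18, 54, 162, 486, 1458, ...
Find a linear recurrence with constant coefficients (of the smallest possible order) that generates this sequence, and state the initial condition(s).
Look for the lowest-order linear relation among consecutive terms.
Observation: each term is 3× the previous.
Check at n=2: 3·6 = 18. ✓

c(n) = 3 × c(n-1), c(0) = 2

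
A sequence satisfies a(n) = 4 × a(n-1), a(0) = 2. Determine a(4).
Computing step by step:
a(0) = 2
a(1) = 4 × 2 = 8
a(2) = 4 × 8 = 32
a(3) = 4 × 32 = 128
a(4) = 4 × 128 = 512

512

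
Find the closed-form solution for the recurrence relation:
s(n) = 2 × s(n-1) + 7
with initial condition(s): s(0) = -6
Recurrence: s(n) = 2 × s(n-1) + 7, initial: s(0) = -6.
Try s(n) = A·2ⁿ + C. Substituting: A·2ⁿ + C = 2(A·2ⁿ⁻¹ + C) + 7 = A·2ⁿ + 2C + 7, so C = 2C + 7, giving C = -7. Then s(0) = A - 7 = -6 gives A = 1.

s(n) = 2ⁿ - 7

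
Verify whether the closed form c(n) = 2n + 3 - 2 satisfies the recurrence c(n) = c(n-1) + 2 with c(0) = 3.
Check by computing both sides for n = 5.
From the recurrence with c(0) = 3:
  c(0) = 3, c(1) = 5, c(2) = 7, c(3) = 9, c(4) = 11, c(5) = 13
  so the recurrence gives c(5) = 13.
From the proposed closed form c(n) = 2n + 3 - 2:
  c(5) = 11.
The recurrence gives 13 but the closed form gives 11, so the closed form does not satisfy the recurrence.

No, the closed form is incorrect.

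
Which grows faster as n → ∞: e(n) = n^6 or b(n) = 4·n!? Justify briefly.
Comparing growth rates:
Growth-rate hierarchy: log n ≺ any polynomial ≺ any exponential cⁿ (c>1) ≺ n! ≺ nⁿ.
factorial dominates polynomial degree 6 asymptotically.

b(n) grows faster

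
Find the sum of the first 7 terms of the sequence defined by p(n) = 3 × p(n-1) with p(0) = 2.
Computing the sequence terms: 2, 6, 18, 54, 162, 486, 1458
Adding these values together:

2186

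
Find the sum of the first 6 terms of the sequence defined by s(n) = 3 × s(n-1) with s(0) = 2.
Computing the sequence terms: 2, 6, 18, 54, 162, 486
Adding these values together:

728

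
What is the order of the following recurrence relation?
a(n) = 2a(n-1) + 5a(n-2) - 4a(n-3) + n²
The order is the largest lag k for which a(n-k) appears. Here the deepest term is a(n-3) (the n² term is non-homogeneous and does not affect the order), so the order is 3.

Order 3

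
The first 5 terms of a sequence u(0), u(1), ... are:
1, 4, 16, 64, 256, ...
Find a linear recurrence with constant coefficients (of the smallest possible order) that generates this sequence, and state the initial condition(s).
Look for the lowest-order linear relation among consecutive terms.
Observation: each term is 4× the previous.
Check at n=2: 4·4 = 16. ✓

u(n) = 4 × u(n-1), u(0) = 1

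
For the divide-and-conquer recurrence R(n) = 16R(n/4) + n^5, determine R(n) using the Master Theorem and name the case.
Master Theorem template: R(n) = a·R(n/b) + f(n).
Here: a=16, b=4, f(n)=n^5
Compute log_b(a) = log_4(16) = 2.
f(n) = n^5 = Ω(n^(2+ε)) with ε = 3, and the regularity condition holds (a·f(n/b) = (a/b^5)·f(n) with a/b^5 = 4^-3 < 1). Case 3: R(n) = Θ(f(n)) = Θ(n^5).

Case 3: R(n) = Θ(n^5)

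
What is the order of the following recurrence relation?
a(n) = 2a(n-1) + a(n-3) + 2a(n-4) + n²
The order is the largest lag k for which a(n-k) appears. Here the deepest term is a(n-4) (the n² term is non-homogeneous and does not affect the order), so the order is 4.

Order 4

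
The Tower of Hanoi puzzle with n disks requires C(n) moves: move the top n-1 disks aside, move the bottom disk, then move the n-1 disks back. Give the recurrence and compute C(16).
Moving n disks = move the top n-1 disks aside (C(n-1) moves) + move the largest disk (1 move) + move the n-1 disks back on top (C(n-1) moves), so C(n) = 2C(n-1) + 1, with C(1) = 1 (a single disk takes one move).
First terms: 1, 3, 7, 15, 31, 63, … — each is one less than a power of 2. Indeed C(n) + 1 = 2(C(n-1) + 1) with C(1) + 1 = 2, so C(n) + 1 = 2ⁿ and C(n) = 2ⁿ - 1.
Hence C(16) = 2^16 - 1 = 65536 - 1 = 65535.

C(n) = 2C(n-1) + 1, C(1) = 1; C(16) = 65535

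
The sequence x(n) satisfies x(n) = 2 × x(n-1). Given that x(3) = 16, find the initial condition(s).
In general x(n) = 2ⁿ · x(0). At n = 3: x(0) = x(3) / 2^3 = 16 / 8 = 2.

x(0) = 2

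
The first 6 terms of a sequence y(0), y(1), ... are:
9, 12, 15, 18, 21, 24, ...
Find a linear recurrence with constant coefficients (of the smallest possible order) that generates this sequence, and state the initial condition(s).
Look for the lowest-order linear relation among consecutive terms.
Observation: consecutive differences are constant (= 3).
Check at n=2: 1·12 + 3 = 15. ✓

y(n) = y(n-1) + 3, y(0) = 9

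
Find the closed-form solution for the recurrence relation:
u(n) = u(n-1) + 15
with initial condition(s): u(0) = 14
Recurrence: u(n) = u(n-1) + 15, initial: u(0) = 14.
Each step adds 15, so u(n) = u(0) + 15n = 15n + 14.

u(n) = 15n + 14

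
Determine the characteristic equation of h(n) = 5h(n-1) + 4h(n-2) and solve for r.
Substitute h(n) = rⁿ and divide through by rⁿ⁻²: r² - 5r - 4 = 0
Discriminant: 5² + 4·4 = 41, not a perfect square, so by the quadratic formula r = (5 ± √41)/2.
General solution: h(n) = A·r₁ⁿ + B·r₂ⁿ where r₁,r₂ = (5 ± √41)/2

Characteristic: r² - 5r - 4 = 0, Roots: r = (5 ± √41)/2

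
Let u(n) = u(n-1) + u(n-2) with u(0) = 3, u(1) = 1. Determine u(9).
Computing the sequence terms:
3, 1, 4, 5, 9, 14, 23, 37, 60, 97

97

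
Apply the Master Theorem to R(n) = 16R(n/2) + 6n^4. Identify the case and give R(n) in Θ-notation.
Master Theorem template: R(n) = a·R(n/b) + f(n).
Here: a=16, b=2, f(n)=6n^4
Compute log_b(a) = log_2(16) = 4.
f(n) = 6n^4 = Θ(n^4). Case 2: R(n) = Θ(n^4 log n).

Case 2: R(n) = Θ(n^4 log n)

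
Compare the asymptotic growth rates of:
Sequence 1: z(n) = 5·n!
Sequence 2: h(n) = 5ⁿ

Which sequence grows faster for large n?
Comparing growth rates:
Growth-rate hierarchy: log n ≺ any polynomial ≺ any exponential cⁿ (c>1) ≺ n! ≺ nⁿ.
factorial dominates exponential base 5 asymptotically.

z(n) grows faster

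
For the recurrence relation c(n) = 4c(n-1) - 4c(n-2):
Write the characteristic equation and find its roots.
Substitute c(n) = rⁿ and divide through by rⁿ⁻²: r² - 4r + 4 = 0
Factor: (r - 2)² = 0, so r = 2 (double root).
General solution: c(n) = (A + Bn)·2ⁿ

Characteristic: r² - 4r + 4 = 0, Roots: r = 2 (double root)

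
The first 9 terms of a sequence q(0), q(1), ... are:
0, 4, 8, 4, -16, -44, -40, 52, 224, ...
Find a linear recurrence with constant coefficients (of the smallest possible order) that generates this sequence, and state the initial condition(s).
Look for the lowest-order linear relation among consecutive terms.
Observation: q(n) - 2·q(n-1) - (-3)·q(n-2) = 0 holds for the shown terms, and no order-1 relation q(n) = α·q(n-1) + β fits.
Check at n=3: 2·8 + (-3)·4 = 4. ✓

q(n) = 2q(n-1) - 3q(n-2), q(0) = 0, q(1) = 4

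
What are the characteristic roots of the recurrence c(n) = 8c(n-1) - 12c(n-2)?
Substitute c(n) = rⁿ and divide through by rⁿ⁻²: r² - 8r + 12 = 0
Factor: (r - 2)(r - 6) = 0, so r = 2, 6.
General solution: c(n) = A·2ⁿ + B·6ⁿ

Characteristic: r² - 8r + 12 = 0, Roots: r = 2, 6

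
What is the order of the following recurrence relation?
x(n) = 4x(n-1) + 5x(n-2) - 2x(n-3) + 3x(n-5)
The order is the largest lag k for which x(n-k) appears. Here the deepest term is x(n-5), so the order is 5.

Order 5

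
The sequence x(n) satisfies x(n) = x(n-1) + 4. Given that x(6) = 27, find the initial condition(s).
x(6) = x(0) + 6·4, so x(0) = 27 - 24 = 3.

x(0) = 3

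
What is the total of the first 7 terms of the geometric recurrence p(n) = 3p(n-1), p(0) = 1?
Computing the sequence terms: 1, 3, 9, 27, 81, 243, 729
Adding these values together:

1093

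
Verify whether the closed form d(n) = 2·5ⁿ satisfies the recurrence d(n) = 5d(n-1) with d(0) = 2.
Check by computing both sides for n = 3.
From the recurrence with d(0) = 2:
  d(0) = 2, d(1) = 10, d(2) = 50, d(3) = 250
  so the recurrence gives d(3) = 250.
From the proposed closed form d(n) = 2·5ⁿ:
  d(3) = 250.
Both sides give 250 at n = 3, and the initial condition(s) match, so the closed form is consistent.

Yes, the closed form is correct.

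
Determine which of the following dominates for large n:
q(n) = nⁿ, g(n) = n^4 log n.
Comparing growth rates:
Growth-rate hierarchy: log n ≺ any polynomial ≺ any exponential cⁿ (c>1) ≺ n! ≺ nⁿ.
super-exponential nⁿ dominates polynomial degree 4 (with log factor) asymptotically.

q(n) grows faster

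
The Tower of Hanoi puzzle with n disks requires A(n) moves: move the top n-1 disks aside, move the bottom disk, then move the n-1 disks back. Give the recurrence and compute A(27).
Moving n disks = move the top n-1 disks aside (A(n-1) moves) + move the largest disk (1 move) + move the n-1 disks back on top (A(n-1) moves), so A(n) = 2A(n-1) + 1, with A(1) = 1 (a single disk takes one move).
First terms: 1, 3, 7, 15, 31, 63, … — each is one less than a power of 2. Indeed A(n) + 1 = 2(A(n-1) + 1) with A(1) + 1 = 2, so A(n) + 1 = 2ⁿ and A(n) = 2ⁿ - 1.
Hence A(27) = 2^27 - 1 = 134217728 - 1 = 134217727.

A(n) = 2A(n-1) + 1, A(1) = 1; A(27) = 134217727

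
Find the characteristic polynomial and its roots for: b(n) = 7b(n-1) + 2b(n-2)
Substitute b(n) = rⁿ and divide through by rⁿ⁻²: r² - 7r - 2 = 0
Discriminant: 7² + 4·2 = 57, not a perfect square, so by the quadratic formula r = (7 ± √57)/2.
General solution: b(n) = A·r₁ⁿ + B·r₂ⁿ where r₁,r₂ = (7 ± √57)/2

Characteristic: r² - 7r - 2 = 0, Roots: r = (7 ± √57)/2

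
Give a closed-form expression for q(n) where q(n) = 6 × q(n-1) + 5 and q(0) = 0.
Recurrence: q(n) = 6 × q(n-1) + 5, initial: q(0) = 0.
Try q(n) = A·6ⁿ + C. Substituting: A·6ⁿ + C = 6(A·6ⁿ⁻¹ + C) + 5 = A·6ⁿ + 6C + 5, so C = 6C + 5, giving C = -1. Then q(0) = A - 1 = 0 gives A = 1.

q(n) = 6ⁿ - 1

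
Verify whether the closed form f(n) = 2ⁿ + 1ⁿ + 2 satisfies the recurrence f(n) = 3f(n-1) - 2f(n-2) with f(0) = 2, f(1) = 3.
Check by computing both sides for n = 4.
From the recurrence with f(0) = 2, f(1) = 3:
  f(0) = 2, f(1) = 3, f(2) = 5, f(3) = 9, f(4) = 17
  so the recurrence gives f(4) = 17.
From the proposed closed form f(n) = 2ⁿ + 1ⁿ + 2:
  f(4) = 19.
The recurrence gives 17 but the closed form gives 19, so the closed form does not satisfy the recurrence.

No, the closed form is incorrect.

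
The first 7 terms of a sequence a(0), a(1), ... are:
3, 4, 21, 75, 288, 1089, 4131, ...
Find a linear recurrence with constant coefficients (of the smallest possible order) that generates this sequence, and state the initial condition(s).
Look for the lowest-order linear relation among consecutive terms.
Observation: a(n) - 3·a(n-1) - (3)·a(n-2) = 0 holds for the shown terms, and no order-1 relation a(n) = α·a(n-1) + β fits.
Check at n=3: 3·21 + (3)·4 = 75. ✓

a(n) = 3a(n-1) + 3a(n-2), a(0) = 3, a(1) = 4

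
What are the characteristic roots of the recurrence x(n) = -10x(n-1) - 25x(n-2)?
Substitute x(n) = rⁿ and divide through by rⁿ⁻²: r² + 10r + 25 = 0
Factor: (r + 5)² = 0, so r = -5 (double root).
General solution: x(n) = (A + Bn)·(-5)ⁿ

Characteristic: r² + 10r + 25 = 0, Roots: r = -5 (double root)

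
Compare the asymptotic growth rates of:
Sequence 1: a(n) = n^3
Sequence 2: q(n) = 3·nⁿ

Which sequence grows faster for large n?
Comparing growth rates:
Growth-rate hierarchy: log n ≺ any polynomial ≺ any exponential cⁿ (c>1) ≺ n! ≺ nⁿ.
super-exponential nⁿ dominates polynomial degree 3 asymptotically.

q(n) grows faster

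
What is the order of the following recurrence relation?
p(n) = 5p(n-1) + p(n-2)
The order is the largest lag k for which p(n-k) appears. Here the deepest term is p(n-2), so the order is 2.

Order 2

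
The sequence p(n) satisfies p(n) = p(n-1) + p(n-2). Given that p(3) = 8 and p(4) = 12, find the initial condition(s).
Work backwards using p(k) = p(k+2) - p(k+1):
p(2) = p(4) - p(3) = 12 - 8 = 4
p(1) = p(3) - p(2) = 8 - 4 = 4
p(0) = p(2) - p(1) = 4 - 4 = 0

p(0) = 0, p(1) = 4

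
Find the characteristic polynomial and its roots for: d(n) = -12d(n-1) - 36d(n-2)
Substitute d(n) = rⁿ and divide through by rⁿ⁻²: r² + 12r + 36 = 0
Factor: (r + 6)² = 0, so r = -6 (double root).
General solution: d(n) = (A + Bn)·(-6)ⁿ

Characteristic: r² + 12r + 36 = 0, Roots: r = -6 (double root)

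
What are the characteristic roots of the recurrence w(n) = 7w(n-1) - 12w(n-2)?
Substitute w(n) = rⁿ and divide through by rⁿ⁻²: r² - 7r + 12 = 0
Factor: (r - 3)(r - 4) = 0, so r = 3, 4.
General solution: w(n) = A·3ⁿ + B·4ⁿ

Characteristic: r² - 7r + 12 = 0, Roots: r = 3, 4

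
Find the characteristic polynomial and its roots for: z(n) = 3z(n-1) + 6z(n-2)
Substitute z(n) = rⁿ and divide through by rⁿ⁻²: r² - 3r - 6 = 0
Discriminant: 3² + 4·6 = 33, not a perfect square, so by the quadratic formula r = (3 ± √33)/2.
General solution: z(n) = A·r₁ⁿ + B·r₂ⁿ where r₁,r₂ = (3 ± √33)/2

Characteristic: r² - 3r - 6 = 0, Roots: r = (3 ± √33)/2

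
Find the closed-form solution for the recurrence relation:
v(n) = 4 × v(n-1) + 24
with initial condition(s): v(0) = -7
Recurrence: v(n) = 4 × v(n-1) + 24, initial: v(0) = -7.
Try v(n) = A·4ⁿ + C. Substituting: A·4ⁿ + C = 4(A·4ⁿ⁻¹ + C) + 24 = A·4ⁿ + 4C + 24, so C = 4C + 24, giving C = -8. Then v(0) = A - 8 = -7 gives A = 1.

v(n) = 4ⁿ - 8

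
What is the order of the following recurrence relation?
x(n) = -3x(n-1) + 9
The order is the largest lag k for which x(n-k) appears. Here the deepest term is x(n-1) (the 9 term is non-homogeneous and does not affect the order), so the order is 1.

Order 1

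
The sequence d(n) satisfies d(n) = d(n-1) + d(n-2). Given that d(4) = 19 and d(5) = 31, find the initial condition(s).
Work backwards using d(k) = d(k+2) - d(k+1):
d(3) = d(5) - d(4) = 31 - 19 = 12
d(2) = d(4) - d(3) = 19 - 12 = 7
d(1) = d(3) - d(2) = 12 - 7 = 5
d(0) = d(2) - d(1) = 7 - 5 = 2

d(0) = 2, d(1) = 5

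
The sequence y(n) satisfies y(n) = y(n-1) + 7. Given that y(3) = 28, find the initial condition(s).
y(3) = y(0) + 3·7, so y(0) = 28 - 21 = 7.

y(0) = 7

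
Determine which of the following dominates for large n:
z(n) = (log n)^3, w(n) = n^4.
Comparing growth rates:
Growth-rate hierarchy: log n ≺ any polynomial ≺ any exponential cⁿ (c>1) ≺ n! ≺ nⁿ.
polynomial degree 4 dominates polylogarithmic (log n)^3 asymptotically.

w(n) grows faster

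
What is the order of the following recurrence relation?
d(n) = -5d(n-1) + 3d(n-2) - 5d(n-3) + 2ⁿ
The order is the largest lag k for which d(n-k) appears. Here the deepest term is d(n-3) (the 2ⁿ term is non-homogeneous and does not affect the order), so the order is 3.

Order 3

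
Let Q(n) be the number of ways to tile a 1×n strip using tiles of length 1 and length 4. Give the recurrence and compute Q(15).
Condition on the last tile: it has length 1 (leaving a 1×(n-1) strip) or length 4 (leaving a 1×(n-4) strip), so Q(n) = Q(n-1) + Q(n-4) (order-4 linear recurrence).
For 0 ≤ i < 4 only unit tiles fit, so Q(i) = 1.
Iterating the recurrence: Q(4) = 2, Q(5) = 3, Q(6) = 4, Q(7) = 5, Q(8) = 7, Q(9) = 10, Q(10) = 14, Q(11) = 19, Q(12) = 26, Q(13) = 36, Q(14) = 50, Q(15) = 69.

Q(n) = Q(n-1) + Q(n-4), with Q(i) = 1 for 0 ≤ i < 4; Q(15) = 69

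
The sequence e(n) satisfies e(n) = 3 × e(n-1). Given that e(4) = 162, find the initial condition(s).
In general e(n) = 3ⁿ · e(0). At n = 4: e(0) = e(4) / 3^4 = 162 / 81 = 2.

e(0) = 2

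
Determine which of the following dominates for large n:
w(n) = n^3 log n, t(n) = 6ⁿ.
Comparing growth rates:
Growth-rate hierarchy: log n ≺ any polynomial ≺ any exponential cⁿ (c>1) ≺ n! ≺ nⁿ.
exponential base 6 dominates polynomial degree 3 (with log factor) asymptotically.

t(n) grows faster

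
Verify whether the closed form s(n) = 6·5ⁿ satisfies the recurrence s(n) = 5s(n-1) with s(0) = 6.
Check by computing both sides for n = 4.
From the recurrence with s(0) = 6:
  s(0) = 6, s(1) = 30, s(2) = 150, s(3) = 750, s(4) = 3750
  so the recurrence gives s(4) = 3750.
From the proposed closed form s(n) = 6·5ⁿ:
  s(4) = 3750.
Both sides give 3750 at n = 4, and the initial condition(s) match, so the closed form is consistent.

Yes, the closed form is correct.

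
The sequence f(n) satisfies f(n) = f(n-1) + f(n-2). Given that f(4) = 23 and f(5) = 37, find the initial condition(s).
Work backwards using f(k) = f(k+2) - f(k+1):
f(3) = f(5) - f(4) = 37 - 23 = 14
f(2) = f(4) - f(3) = 23 - 14 = 9
f(1) = f(3) - f(2) = 14 - 9 = 5
f(0) = f(2) - f(1) = 9 - 5 = 4

f(0) = 4, f(1) = 5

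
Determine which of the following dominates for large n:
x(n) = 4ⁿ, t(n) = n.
Comparing growth rates:
Growth-rate hierarchy: log n ≺ any polynomial ≺ any exponential cⁿ (c>1) ≺ n! ≺ nⁿ.
exponential base 4 dominates polynomial degree 1 asymptotically.

x(n) grows faster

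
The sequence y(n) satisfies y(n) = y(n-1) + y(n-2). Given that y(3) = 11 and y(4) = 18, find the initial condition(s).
Work backwards using y(k) = y(k+2) - y(k+1):
y(2) = y(4) - y(3) = 18 - 11 = 7
y(1) = y(3) - y(2) = 11 - 7 = 4
y(0) = y(2) - y(1) = 7 - 4 = 3

y(0) = 3, y(1) = 4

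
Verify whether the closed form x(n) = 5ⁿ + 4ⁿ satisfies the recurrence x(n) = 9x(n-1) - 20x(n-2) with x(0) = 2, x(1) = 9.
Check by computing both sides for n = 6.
From the recurrence with x(0) = 2, x(1) = 9:
  x(0) = 2, x(1) = 9, x(2) = 41, x(3) = 189, x(4) = 881, x(5) = 4149, x(6) = 19721
  so the recurrence gives x(6) = 19721.
From the proposed closed form x(n) = 5ⁿ + 4ⁿ:
  x(6) = 19721.
Both sides give 19721 at n = 6, and the initial condition(s) match, so the closed form is consistent.

Yes, the closed form is correct.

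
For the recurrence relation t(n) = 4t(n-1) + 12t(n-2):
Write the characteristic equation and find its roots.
Substitute t(n) = rⁿ and divide through by rⁿ⁻²: r² - 4r - 12 = 0
Factor: (r + 2)(r - 6) = 0, so r = -2, 6.
General solution: t(n) = A·(-2)ⁿ + B·6ⁿ

Characteristic: r² - 4r - 12 = 0, Roots: r = -2, 6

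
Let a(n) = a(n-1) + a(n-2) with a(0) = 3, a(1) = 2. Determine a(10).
Computing the sequence terms:
3, 2, 5, 7, 12, 19, 31, 50, 81, 131, 212

212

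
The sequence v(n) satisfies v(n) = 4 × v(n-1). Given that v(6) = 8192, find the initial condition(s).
In general v(n) = 4ⁿ · v(0). At n = 6: v(0) = v(6) / 4^6 = 8192 / 4096 = 2.

v(0) = 2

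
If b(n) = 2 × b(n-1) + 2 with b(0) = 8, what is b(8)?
Computing step by step:
b(0) = 8
b(1) = 2 × 8 + 2 = 18
b(2) = 2 × 18 + 2 = 38
b(3) = 2 × 38 + 2 = 78
b(4) = 2 × 78 + 2 = 158
b(5) = 2 × 158 + 2 = 318
b(6) = 2 × 318 + 2 = 638
b(7) = 2 × 638 + 2 = 1278
b(8) = 2 × 1278 + 2 = 2558

2558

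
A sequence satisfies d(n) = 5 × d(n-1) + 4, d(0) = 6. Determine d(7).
Computing step by step:
d(0) = 6
d(1) = 5 × 6 + 4 = 34
d(2) = 5 × 34 + 4 = 174
d(3) = 5 × 174 + 4 = 874
d(4) = 5 × 874 + 4 = 4374
d(5) = 5 × 4374 + 4 = 21874
d(6) = 5 × 21874 + 4 = 109374
d(7) = 5 × 109374 + 4 = 546874

546874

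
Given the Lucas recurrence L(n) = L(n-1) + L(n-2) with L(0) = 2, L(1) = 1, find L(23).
Computing the sequence terms:
2, 1, 3, 4, 7, 11, 18, 29, 47, 76, 123, 199, 322, 521, 843, 1364, 2207, 3571, 5778, 9349, 15127, 24476, 39603, 64079

64079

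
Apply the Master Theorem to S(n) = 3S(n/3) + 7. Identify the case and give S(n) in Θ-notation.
Master Theorem template: S(n) = a·S(n/b) + f(n).
Here: a=3, b=3, f(n)=7
Compute log_b(a) = log_3(3) = 1.
f(n) = 7 = O(n^(1-ε)) with ε = 1. Case 1: S(n) = Θ(n^log_b(a)) = Θ(n).

Case 1: S(n) = Θ(n)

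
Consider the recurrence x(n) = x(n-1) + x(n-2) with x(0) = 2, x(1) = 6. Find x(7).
Computing the sequence terms:
2, 6, 8, 14, 22, 36, 58, 94

94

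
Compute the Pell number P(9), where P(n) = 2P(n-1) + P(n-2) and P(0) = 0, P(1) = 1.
Computing the sequence terms:
0, 1, 2, 5, 12, 29, 70, 169, 408, 985

985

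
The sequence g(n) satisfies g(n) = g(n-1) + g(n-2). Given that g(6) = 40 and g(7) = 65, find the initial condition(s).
Work backwards using g(k) = g(k+2) - g(k+1):
g(5) = g(7) - g(6) = 65 - 40 = 25
g(4) = g(6) - g(5) = 40 - 25 = 15
g(3) = g(5) - g(4) = 25 - 15 = 10
g(2) = g(4) - g(3) = 15 - 10 = 5
g(1) = g(3) - g(2) = 10 - 5 = 5
g(0) = g(2) - g(1) = 5 - 5 = 0

g(0) = 0, g(1) = 5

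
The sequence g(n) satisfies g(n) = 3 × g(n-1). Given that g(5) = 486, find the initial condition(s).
In general g(n) = 3ⁿ · g(0). At n = 5: g(0) = g(5) / 3^5 = 486 / 243 = 2.

g(0) = 2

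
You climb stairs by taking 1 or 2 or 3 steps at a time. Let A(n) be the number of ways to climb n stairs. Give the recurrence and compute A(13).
Condition on the size of the last step (1 to 3): before it there were n-1, …, n-3 stairs climbed, and these cases are disjoint, so A(n) = A(n-1) + A(n-2) + A(n-3) (order-3 linear recurrence).
Initial conditions by direct count (compositions of i into parts ≤ 3): A(1) = 1; A(2) = 2; A(3) = 4.
Iterating the recurrence: A(4) = 7, A(5) = 13, A(6) = 24, A(7) = 44, A(8) = 81, A(9) = 149, A(10) = 274, A(11) = 504, A(12) = 927, A(13) = 1705.

A(n) = A(n-1) + A(n-2) + A(n-3), A(1) = 1, A(2) = 2, A(3) = 4; A(13) = 1705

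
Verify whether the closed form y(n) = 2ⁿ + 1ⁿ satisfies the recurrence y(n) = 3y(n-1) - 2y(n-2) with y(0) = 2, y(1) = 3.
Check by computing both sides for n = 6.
From the recurrence with y(0) = 2, y(1) = 3:
  y(0) = 2, y(1) = 3, y(2) = 5, y(3) = 9, y(4) = 17, y(5) = 33, y(6) = 65
  so the recurrence gives y(6) = 65.
From the proposed closed form y(n) = 2ⁿ + 1ⁿ:
  y(6) = 65.
Both sides give 65 at n = 6, and the initial condition(s) match, so the closed form is consistent.

Yes, the closed form is correct.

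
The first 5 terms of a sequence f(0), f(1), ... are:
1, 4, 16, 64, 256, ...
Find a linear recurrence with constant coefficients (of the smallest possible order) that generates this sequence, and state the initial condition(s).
Look for the lowest-order linear relation among consecutive terms.
Observation: each term is 4× the previous.
Check at n=2: 4·4 = 16. ✓

f(n) = 4 × f(n-1), f(0) = 1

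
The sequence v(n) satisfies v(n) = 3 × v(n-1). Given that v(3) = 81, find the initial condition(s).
In general v(n) = 3ⁿ · v(0). At n = 3: v(0) = v(3) / 3^3 = 81 / 27 = 3.

v(0) = 3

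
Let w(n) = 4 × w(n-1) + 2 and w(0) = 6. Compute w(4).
Computing step by step:
w(0) = 6
w(1) = 4 × 6 + 2 = 26
w(2) = 4 × 26 + 2 = 106
w(3) = 4 × 106 + 2 = 426
w(4) = 4 × 426 + 2 = 1706

1706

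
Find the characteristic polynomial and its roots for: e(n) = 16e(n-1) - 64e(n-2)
Substitute e(n) = rⁿ and divide through by rⁿ⁻²: r² - 16r + 64 = 0
Factor: (r - 8)² = 0, so r = 8 (double root).
General solution: e(n) = (A + Bn)·8ⁿ

Characteristic: r² - 16r + 64 = 0, Roots: r = 8 (double root)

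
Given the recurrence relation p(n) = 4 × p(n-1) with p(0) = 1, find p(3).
Computing step by step:
p(0) = 1
p(1) = 4 × 1 = 4
p(2) = 4 × 4 = 16
p(3) = 4 × 16 = 64

64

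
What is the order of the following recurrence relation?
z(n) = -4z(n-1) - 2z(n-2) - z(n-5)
The order is the largest lag k for which z(n-k) appears. Here the deepest term is z(n-5), so the order is 5.

Order 5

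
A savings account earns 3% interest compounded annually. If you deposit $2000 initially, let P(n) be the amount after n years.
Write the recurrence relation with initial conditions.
Each year the balance grows by 3%, i.e. is multiplied by 1 + 3/100 = 1.03, so P(n) = 1.03 × P(n-1). The initial deposit gives P(0) = 2000.
Unrolling gives the closed form P(n) = 2000 × (1.03)ⁿ.

P(n) = 1.03 × P(n-1), P(0) = 2000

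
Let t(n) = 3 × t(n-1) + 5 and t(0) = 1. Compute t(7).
Computing step by step:
t(0) = 1
t(1) = 3 × 1 + 5 = 8
t(2) = 3 × 8 + 5 = 29
t(3) = 3 × 29 + 5 = 92
t(4) = 3 × 92 + 5 = 281
t(5) = 3 × 281 + 5 = 848
t(6) = 3 × 848 + 5 = 2549
t(7) = 3 × 2549 + 5 = 7652

7652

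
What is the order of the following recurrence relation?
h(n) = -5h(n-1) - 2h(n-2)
The order is the largest lag k for which h(n-k) appears. Here the deepest term is h(n-2), so the order is 2.

Order 2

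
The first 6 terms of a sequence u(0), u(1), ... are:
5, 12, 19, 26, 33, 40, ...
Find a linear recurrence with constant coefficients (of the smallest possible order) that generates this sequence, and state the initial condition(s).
Look for the lowest-order linear relation among consecutive terms.
Observation: consecutive differences are constant (= 7).
Check at n=2: 1·12 + 7 = 19. ✓

u(n) = u(n-1) + 7, u(0) = 5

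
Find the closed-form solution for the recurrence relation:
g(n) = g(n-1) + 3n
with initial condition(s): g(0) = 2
Recurrence: g(n) = g(n-1) + 3n, initial: g(0) = 2.
Telescoping: g(n) = g(0) + 3·Σᵢ₌₁ⁿ i = 2 + 3·n(n+1)/2.

g(n) = 3·n(n+1)/2 + 2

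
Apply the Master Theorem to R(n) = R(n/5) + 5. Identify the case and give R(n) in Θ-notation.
Master Theorem template: R(n) = a·R(n/b) + f(n).
Here: a=1, b=5, f(n)=5
Compute log_b(a) = log_5(1) = 0.
f(n) = 5 = Θ(1). Case 2: R(n) = Θ(log n).

Case 2: R(n) = Θ(log n)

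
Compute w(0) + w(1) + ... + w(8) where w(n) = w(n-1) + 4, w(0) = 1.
Computing the sequence terms: 1, 5, 9, 13, 17, 21, 25, 29, 33
Adding these values together:

153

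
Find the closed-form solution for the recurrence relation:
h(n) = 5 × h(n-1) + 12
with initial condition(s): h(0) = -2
Recurrence: h(n) = 5 × h(n-1) + 12, initial: h(0) = -2.
Try h(n) = A·5ⁿ + C. Substituting: A·5ⁿ + C = 5(A·5ⁿ⁻¹ + C) + 12 = A·5ⁿ + 5C + 12, so C = 5C + 12, giving C = -3. Then h(0) = A - 3 = -2 gives A = 1.

h(n) = 5ⁿ - 3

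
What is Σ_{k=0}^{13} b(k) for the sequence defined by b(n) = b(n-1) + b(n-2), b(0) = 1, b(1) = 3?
Computing the sequence terms: 1, 3, 4, 7, 11, 18, 29, 47, 76, 123, 199, 322, 521, 843
Adding these values together:

2204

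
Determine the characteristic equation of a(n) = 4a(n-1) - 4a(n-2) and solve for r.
Substitute a(n) = rⁿ and divide through by rⁿ⁻²: r² - 4r + 4 = 0
Factor: (r - 2)² = 0, so r = 2 (double root).
General solution: a(n) = (A + Bn)·2ⁿ

Characteristic: r² - 4r + 4 = 0, Roots: r = 2 (double root)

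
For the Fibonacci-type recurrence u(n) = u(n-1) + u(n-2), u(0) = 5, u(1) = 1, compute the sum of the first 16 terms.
Computing the sequence terms: 5, 1, 6, 7, 13, 20, 33, 53, 86, 139, 225, 364, 589, 953, 1542, 2495
Adding these values together:

6531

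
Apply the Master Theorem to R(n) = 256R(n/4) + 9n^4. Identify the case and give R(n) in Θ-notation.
Master Theorem template: R(n) = a·R(n/b) + f(n).
Here: a=256, b=4, f(n)=9n^4
Compute log_b(a) = log_4(256) = 4.
f(n) = 9n^4 = Θ(n^4). Case 2: R(n) = Θ(n^4 log n).

Case 2: R(n) = Θ(n^4 log n)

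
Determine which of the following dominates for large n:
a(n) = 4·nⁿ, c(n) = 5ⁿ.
Comparing growth rates:
Growth-rate hierarchy: log n ≺ any polynomial ≺ any exponential cⁿ (c>1) ≺ n! ≺ nⁿ.
super-exponential nⁿ dominates exponential base 5 asymptotically.

a(n) grows faster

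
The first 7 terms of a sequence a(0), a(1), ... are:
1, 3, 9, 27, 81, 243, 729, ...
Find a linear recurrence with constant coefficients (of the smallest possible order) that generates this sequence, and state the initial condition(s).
Look for the lowest-order linear relation among consecutive terms.
Observation: each term is 3× the previous.
Check at n=2: 3·3 = 9. ✓

a(n) = 3 × a(n-1), a(0) = 1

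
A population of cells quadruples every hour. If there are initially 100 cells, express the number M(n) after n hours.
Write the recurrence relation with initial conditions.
Each hour multiplies the count by 4, so the count after n hours depends only on the count after n-1 hours: M(n) = 4 × M(n-1). The starting count gives M(0) = 100.
Unrolling n times gives the closed form M(n) = 100 × 4ⁿ.

M(n) = 4 × M(n-1), M(0) = 100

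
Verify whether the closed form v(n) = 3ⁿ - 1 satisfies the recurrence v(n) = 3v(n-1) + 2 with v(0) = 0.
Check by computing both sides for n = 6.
From the recurrence with v(0) = 0:
  v(0) = 0, v(1) = 2, v(2) = 8, v(3) = 26, v(4) = 80, v(5) = 242, v(6) = 728
  so the recurrence gives v(6) = 728.
From the proposed closed form v(n) = 3ⁿ - 1:
  v(6) = 728.
Both sides give 728 at n = 6, and the initial condition(s) match, so the closed form is consistent.

Yes, the closed form is correct.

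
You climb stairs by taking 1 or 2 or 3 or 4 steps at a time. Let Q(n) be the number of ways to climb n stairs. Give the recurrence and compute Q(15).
Condition on the size of the last step (1 to 4): before it there were n-1, …, n-4 stairs climbed, and these cases are disjoint, so Q(n) = Q(n-1) + Q(n-2) + Q(n-3) + Q(n-4) (order-4 linear recurrence).
Initial conditions by direct count (compositions of i into parts ≤ 4): Q(1) = 1; Q(2) = 2; Q(3) = 4; Q(4) = 8.
Iterating the recurrence: Q(5) = 15, Q(6) = 29, Q(7) = 56, Q(8) = 108, Q(9) = 208, Q(10) = 401, Q(11) = 773, Q(12) = 1490, Q(13) = 2872, Q(14) = 5536, Q(15) = 10671.

Q(n) = Q(n-1) + Q(n-2) + Q(n-3) + Q(n-4), Q(1) = 1, Q(2) = 2, Q(3) = 4, Q(4) = 8; Q(15) = 10671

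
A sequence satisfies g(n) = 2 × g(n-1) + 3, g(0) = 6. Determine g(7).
Computing step by step:
g(0) = 6
g(1) = 2 × 6 + 3 = 15
g(2) = 2 × 15 + 3 = 33
g(3) = 2 × 33 + 3 = 69
g(4) = 2 × 69 + 3 = 141
g(5) = 2 × 141 + 3 = 285
g(6) = 2 × 285 + 3 = 573
g(7) = 2 × 573 + 3 = 1149

1149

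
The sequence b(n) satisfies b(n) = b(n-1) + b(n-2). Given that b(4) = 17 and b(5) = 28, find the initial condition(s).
Work backwards using b(k) = b(k+2) - b(k+1):
b(3) = b(5) - b(4) = 28 - 17 = 11
b(2) = b(4) - b(3) = 17 - 11 = 6
b(1) = b(3) - b(2) = 11 - 6 = 5
b(0) = b(2) - b(1) = 6 - 5 = 1

b(0) = 1, b(1) = 5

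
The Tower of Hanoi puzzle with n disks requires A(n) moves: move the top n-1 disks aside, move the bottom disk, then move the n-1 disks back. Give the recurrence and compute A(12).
Moving n disks = move the top n-1 disks aside (A(n-1) moves) + move the largest disk (1 move) + move the n-1 disks back on top (A(n-1) moves), so A(n) = 2A(n-1) + 1, with A(1) = 1 (a single disk takes one move).
First terms: 1, 3, 7, 15, 31, 63, … — each is one less than a power of 2. Indeed A(n) + 1 = 2(A(n-1) + 1) with A(1) + 1 = 2, so A(n) + 1 = 2ⁿ and A(n) = 2ⁿ - 1.
Hence A(12) = 2^12 - 1 = 4096 - 1 = 4095.

A(n) = 2A(n-1) + 1, A(1) = 1; A(12) = 4095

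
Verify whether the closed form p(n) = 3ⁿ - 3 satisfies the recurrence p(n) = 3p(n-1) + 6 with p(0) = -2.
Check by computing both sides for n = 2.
From the recurrence with p(0) = -2:
  p(0) = -2, p(1) = 0, p(2) = 6
  so the recurrence gives p(2) = 6.
From the proposed closed form p(n) = 3ⁿ - 3:
  p(2) = 6.
Both sides give 6 at n = 2, and the initial condition(s) match, so the closed form is consistent.

Yes, the closed form is correct.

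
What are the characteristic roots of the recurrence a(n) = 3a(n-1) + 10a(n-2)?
Substitute a(n) = rⁿ and divide through by rⁿ⁻²: r² - 3r - 10 = 0
Factor: (r + 2)(r - 5) = 0, so r = -2, 5.
General solution: a(n) = A·(-2)ⁿ + B·5ⁿ

Characteristic: r² - 3r - 10 = 0, Roots: r = -2, 5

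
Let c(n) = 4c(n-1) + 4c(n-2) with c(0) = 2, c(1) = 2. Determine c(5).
Computing the sequence terms:
2, 2, 16, 72, 352, 1696

1696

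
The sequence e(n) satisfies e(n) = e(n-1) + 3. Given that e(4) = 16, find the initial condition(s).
e(4) = e(0) + 4·3, so e(0) = 16 - 12 = 4.

e(0) = 4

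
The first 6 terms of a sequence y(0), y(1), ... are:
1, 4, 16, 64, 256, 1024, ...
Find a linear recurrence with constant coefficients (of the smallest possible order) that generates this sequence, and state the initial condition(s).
Look for the lowest-order linear relation among consecutive terms.
Observation: each term is 4× the previous.
Check at n=2: 4·4 = 16. ✓

y(n) = 4 × y(n-1), y(0) = 1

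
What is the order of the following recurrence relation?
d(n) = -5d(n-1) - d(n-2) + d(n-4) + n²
The order is the largest lag k for which d(n-k) appears. Here the deepest term is d(n-4) (the n² term is non-homogeneous and does not affect the order), so the order is 4.

Order 4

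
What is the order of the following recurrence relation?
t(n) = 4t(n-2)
The order is the largest lag k for which t(n-k) appears. Here the deepest term is t(n-2), so the order is 2.

Order 2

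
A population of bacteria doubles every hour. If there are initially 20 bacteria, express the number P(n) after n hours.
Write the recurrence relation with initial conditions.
Each hour multiplies the count by 2, so the count after n hours depends only on the count after n-1 hours: P(n) = 2 × P(n-1). The starting count gives P(0) = 20.
Unrolling n times gives the closed form P(n) = 20 × 2ⁿ.

P(n) = 2 × P(n-1), P(0) = 20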